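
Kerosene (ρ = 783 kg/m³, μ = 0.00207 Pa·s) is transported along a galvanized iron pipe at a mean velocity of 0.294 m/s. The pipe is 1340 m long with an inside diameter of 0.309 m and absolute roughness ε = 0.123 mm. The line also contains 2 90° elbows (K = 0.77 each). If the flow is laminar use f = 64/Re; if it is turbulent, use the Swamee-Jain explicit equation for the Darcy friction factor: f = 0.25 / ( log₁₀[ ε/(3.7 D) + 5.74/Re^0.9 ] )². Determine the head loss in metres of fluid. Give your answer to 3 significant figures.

h_f ≈ 0.463 m

Reynolds number Re = ρVD/μ = 783 · 0.294 · 0.309 / 0.00207 = 3.436e+04.
Re > 4000 → turbulent. Relative roughness ε/D = 0.000123/0.309 = 0.000398. Swamee-Jain: f = 0.25/(log₁₀[0.000398/3.7 + 5.74/3.436e+04^0.9])² = 0.25/(log₁₀[0.000108 + 0.000475])² = 0.25/(-3.235)² = 0.02389.
Total minor-loss coefficient ΣK = 2·0.77 = 1.54.
ΔP = [f·L/D + ΣK]·(ρV²/2) = [0.02389·1340/0.309 + 1.54]·(783·0.294²/2) = [103.6 + 1.54]·33.84 = 3558 Pa.
Head loss h_f = ΔP/(ρg) = 3558/(783·9.81) = 0.463 m.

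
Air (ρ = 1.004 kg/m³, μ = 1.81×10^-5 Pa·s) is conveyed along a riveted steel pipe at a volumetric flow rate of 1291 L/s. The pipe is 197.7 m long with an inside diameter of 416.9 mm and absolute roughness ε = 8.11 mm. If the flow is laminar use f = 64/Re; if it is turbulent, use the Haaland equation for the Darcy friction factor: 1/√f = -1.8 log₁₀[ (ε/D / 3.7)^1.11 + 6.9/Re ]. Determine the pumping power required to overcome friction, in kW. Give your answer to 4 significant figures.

Q = 1291 L/s = 1291/1000 = 1.291 m³/s.
Cross-sectional area A = πD²/4 = π(0.4169)²/4 = 0.1365 m²; mean velocity V = Q/A = 1.291/0.1365 = 9.457 m/s.
Reynolds number Re = ρVD/μ = 1.004 · 9.457 · 0.4169 / 1.81e-05 = 2.187e+05.
Re > 4000 → turbulent. Relative roughness ε/D = 0.00811/0.4169 = 0.0195. Haaland: 1/√f = -1.8 log₁₀[(0.0195/3.7)^1.11 + 6.9/2.187e+05] = -1.8 log₁₀[0.00295 + 3.15e-05] = 4.546, so f = 0.0484.
Darcy-Weisbach: ΔP = f(L/D)(ρV²/2) = 0.0484·(197.7/0.4169)·(1.004·9.457²/2) = 0.0484·474.2·44.9 = 1031 Pa.
Pumping power P = QΔP = 1.291·1031 = 1330.4 W = 1.330 kW.

P ≈ 1.330 kW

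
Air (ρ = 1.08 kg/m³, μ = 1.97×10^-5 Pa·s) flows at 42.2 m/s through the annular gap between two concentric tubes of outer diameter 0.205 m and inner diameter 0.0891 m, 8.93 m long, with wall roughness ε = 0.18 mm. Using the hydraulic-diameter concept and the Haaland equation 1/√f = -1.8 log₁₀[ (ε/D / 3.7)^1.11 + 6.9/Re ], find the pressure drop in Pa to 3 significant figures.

Hydraulic diameter D_h = 4A/P = D_o - D_i = 0.205 - 0.0891 = 0.1159 m.
Re = ρVD_h/μ = 1.08·42.2·0.1159/1.97e-05 = 2.681e+05.
ε/D_h = 0.00018/0.1159 = 0.00155; Haaland gives 1/√f = -1.8 log₁₀[0.000178+2.57e-05] = 6.642, so f = 0.02267.
ΔP = f(L/D_h)(ρV²/2) = 0.02267·8.93/0.1159·961.7 = 1680 Pa.

ΔP ≈ 1680 Pa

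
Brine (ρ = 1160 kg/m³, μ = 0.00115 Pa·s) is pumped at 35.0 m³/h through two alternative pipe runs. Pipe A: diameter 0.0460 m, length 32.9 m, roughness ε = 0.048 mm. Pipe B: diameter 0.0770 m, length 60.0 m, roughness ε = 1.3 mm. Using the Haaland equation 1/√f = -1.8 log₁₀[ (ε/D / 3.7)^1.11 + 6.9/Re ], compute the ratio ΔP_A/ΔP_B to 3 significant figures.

Pipe A: V = Q/A = 0.009722/0.001662 = 5.85 m/s; Re = 2.714e+05; ε/D = 0.00104; Haaland → f = 0.02079; ΔP_A = f(L/D)(ρV²/2) = 2.951e+05 Pa.
Pipe B: V = Q/A = 0.009722/0.004657 = 2.088 m/s; Re = 1.622e+05; ε/D = 0.0169; Haaland → f = 0.04598; ΔP_B = f(L/D)(ρV²/2) = 9.058e+04 Pa.
ΔP_A/ΔP_B = 2.951e+05/9.058e+04 = 3.26.

ΔP_A/ΔP_B ≈ 3.26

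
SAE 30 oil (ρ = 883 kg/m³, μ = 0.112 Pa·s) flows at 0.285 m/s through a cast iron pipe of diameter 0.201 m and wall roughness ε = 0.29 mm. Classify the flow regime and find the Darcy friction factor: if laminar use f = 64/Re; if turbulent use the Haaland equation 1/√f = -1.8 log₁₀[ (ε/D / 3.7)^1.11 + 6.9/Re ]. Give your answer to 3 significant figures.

Re = ρVD/μ = 883·0.285·0.201/0.112 = 451.6.
Re < 2300 → laminar, so f = 64/Re = 0.1417 (roughness is irrelevant in laminar flow).

f ≈ 0.142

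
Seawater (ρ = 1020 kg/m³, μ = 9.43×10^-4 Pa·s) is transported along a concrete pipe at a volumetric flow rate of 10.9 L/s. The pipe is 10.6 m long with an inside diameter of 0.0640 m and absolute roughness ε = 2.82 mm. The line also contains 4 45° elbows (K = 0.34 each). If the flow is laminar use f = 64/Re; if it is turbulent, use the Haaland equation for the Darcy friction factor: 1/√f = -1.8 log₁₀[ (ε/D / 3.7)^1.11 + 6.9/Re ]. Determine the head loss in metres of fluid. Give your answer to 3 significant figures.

Q = 10.9 L/s = 10.9/1000 = 0.0109 m³/s.
Cross-sectional area A = πD²/4 = π(0.064)²/4 = 0.003217 m²; mean velocity V = Q/A = 0.0109/0.003217 = 3.388 m/s.
Reynolds number Re = ρVD/μ = 1020 · 3.388 · 0.064 / 0.000943 = 2.346e+05.
Re > 4000 → turbulent. Relative roughness ε/D = 0.00282/0.064 = 0.0441. Haaland: 1/√f = -1.8 log₁₀[(0.0441/3.7)^1.11 + 6.9/2.346e+05] = -1.8 log₁₀[0.00731 + 2.94e-05] = 3.841, so f = 0.06777.
Total minor-loss coefficient ΣK = 4·0.34 = 1.36.
ΔP = [f·L/D + ΣK]·(ρV²/2) = [0.06777·10.6/0.064 + 1.36]·(1020·3.388²/2) = [11.22 + 1.36]·5855 = 7.368e+04 Pa.
Head loss h_f = ΔP/(ρg) = 7.368e+04/(1020·9.81) = 7.36 m.

h_f ≈ 7.36 m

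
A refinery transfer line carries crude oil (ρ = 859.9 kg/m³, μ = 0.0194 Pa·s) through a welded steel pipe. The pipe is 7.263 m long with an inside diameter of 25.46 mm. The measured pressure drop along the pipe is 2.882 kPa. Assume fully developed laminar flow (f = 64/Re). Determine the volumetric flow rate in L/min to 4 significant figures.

For laminar flow, f = 64/Re with Re = ρVD/μ, so Darcy-Weisbach reduces to ΔP = 32μLV/D². Solving for V: V = ΔP·D²/(32μL) = 2882·(0.02546)²/(32·0.0194·7.263) = 0.4143 m/s.
Check: Re = ρVD/μ = 859.9·0.4143·0.02546/0.0194 = 467.6 < 2300, so the laminar assumption holds.
Q = V·A = 0.4143·(π/4·0.02546²) = 0.0002109 m³/s = 12.66 L/min.

Q ≈ 12.66 L/min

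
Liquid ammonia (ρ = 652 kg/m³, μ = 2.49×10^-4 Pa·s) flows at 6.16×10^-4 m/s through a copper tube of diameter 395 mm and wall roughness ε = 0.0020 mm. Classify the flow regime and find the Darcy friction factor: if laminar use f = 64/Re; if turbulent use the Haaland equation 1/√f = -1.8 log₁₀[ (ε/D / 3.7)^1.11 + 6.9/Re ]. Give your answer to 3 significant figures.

Re = ρVD/μ = 652·0.000616·0.395/0.000249 = 637.1.
Re < 2300 → laminar, so f = 64/Re = 0.1005 (roughness is irrelevant in laminar flow).

f ≈ 0.100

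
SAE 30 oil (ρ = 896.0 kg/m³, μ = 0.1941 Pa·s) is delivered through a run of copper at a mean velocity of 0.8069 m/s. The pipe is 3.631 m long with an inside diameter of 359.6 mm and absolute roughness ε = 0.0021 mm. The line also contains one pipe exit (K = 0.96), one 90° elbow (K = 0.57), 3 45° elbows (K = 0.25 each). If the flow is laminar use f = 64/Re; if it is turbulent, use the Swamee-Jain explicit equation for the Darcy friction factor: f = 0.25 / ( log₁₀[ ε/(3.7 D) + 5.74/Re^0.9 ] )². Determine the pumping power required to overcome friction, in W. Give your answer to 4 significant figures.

P ≈ 66.03 W

Reynolds number Re = ρVD/μ = 896 · 0.8069 · 0.3596 / 0.194 = 1339.
Re < 2300 → laminar flow, so f = 64/Re = 64/1339 = 0.04778 (the turbulent correlation is not needed).
Total minor-loss coefficient ΣK = 1·0.96 + 1·0.57 + 3·0.25 = 2.28.
ΔP = [f·L/D + ΣK]·(ρV²/2) = [0.04778·3.631/0.3596 + 2.28]·(896·0.8069²/2) = [0.4825 + 2.28]·291.7 = 805.8 Pa.
Q = V·A = 0.8069·0.1016 = 0.08195 m³/s.
Pumping power P = QΔP = 0.08195·805.8 = 66.033 W = 66.03 W.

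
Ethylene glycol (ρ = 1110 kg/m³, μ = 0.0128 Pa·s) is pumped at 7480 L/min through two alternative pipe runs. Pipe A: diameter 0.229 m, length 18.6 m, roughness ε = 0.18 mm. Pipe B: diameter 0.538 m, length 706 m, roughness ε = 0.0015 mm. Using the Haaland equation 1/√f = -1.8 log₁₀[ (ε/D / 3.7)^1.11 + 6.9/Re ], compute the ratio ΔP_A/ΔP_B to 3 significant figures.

ΔP_A/ΔP_B ≈ 1.75

Pipe A: V = Q/A = 0.1247/0.04119 = 3.027 m/s; Re = 6.011e+04; ε/D = 0.000786; Haaland → f = 0.02252; ΔP_A = f(L/D)(ρV²/2) = 9301 Pa.
Pipe B: V = Q/A = 0.1247/0.2273 = 0.5484 m/s; Re = 2.559e+04; ε/D = 2.79e-06; Haaland → f = 0.02423; ΔP_B = f(L/D)(ρV²/2) = 5308 Pa.
ΔP_A/ΔP_B = 9301/5308 = 1.75.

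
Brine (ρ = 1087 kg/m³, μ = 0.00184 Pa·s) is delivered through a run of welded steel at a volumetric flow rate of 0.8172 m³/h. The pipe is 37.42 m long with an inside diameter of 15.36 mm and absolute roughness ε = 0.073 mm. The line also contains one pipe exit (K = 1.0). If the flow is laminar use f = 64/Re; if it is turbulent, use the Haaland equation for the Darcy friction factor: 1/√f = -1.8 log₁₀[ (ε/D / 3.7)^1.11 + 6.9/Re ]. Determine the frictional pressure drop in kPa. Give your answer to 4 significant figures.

Q = 0.8172 m³/h = 0.8172/3600 = 0.000227 m³/s.
Cross-sectional area A = πD²/4 = π(0.01536)²/4 = 0.0001853 m²; mean velocity V = Q/A = 0.000227/0.0001853 = 1.225 m/s.
Reynolds number Re = ρVD/μ = 1087 · 1.225 · 0.01536 / 0.00184 = 1.112e+04.
Re > 4000 → turbulent. Relative roughness ε/D = 7.3e-05/0.01536 = 0.00475. Haaland: 1/√f = -1.8 log₁₀[(0.00475/3.7)^1.11 + 6.9/1.112e+04] = -1.8 log₁₀[0.000618 + 0.000621] = 5.233, so f = 0.03652.
Total minor-loss coefficient ΣK = 1·1 = 1.
ΔP = [f·L/D + ΣK]·(ρV²/2) = [0.03652·37.42/0.01536 + 1]·(1087·1.225²/2) = [88.97 + 1]·815.7 = 7.338e+04 Pa.
ΔP = 7.338e+04 Pa = 73.38 kPa.

ΔP ≈ 73.38 kPa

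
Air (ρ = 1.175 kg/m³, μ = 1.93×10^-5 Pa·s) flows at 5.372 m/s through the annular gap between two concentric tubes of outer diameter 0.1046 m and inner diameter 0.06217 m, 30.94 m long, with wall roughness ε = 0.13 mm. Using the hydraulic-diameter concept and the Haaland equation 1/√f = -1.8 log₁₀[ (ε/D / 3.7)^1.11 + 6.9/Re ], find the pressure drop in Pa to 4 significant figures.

ΔP ≈ 408.3 Pa

Hydraulic diameter D_h = 4A/P = D_o - D_i = 0.1046 - 0.06217 = 0.04243 m.
Re = ρVD_h/μ = 1.175·5.372·0.04243/1.93e-05 = 1.388e+04.
ε/D_h = 0.00013/0.04243 = 0.00306; Haaland gives 1/√f = -1.8 log₁₀[0.000379+0.000497] = 5.503, so f = 0.03302.
ΔP = f(L/D_h)(ρV²/2) = 0.03302·30.94/0.04243·16.95 = 408.3 Pa.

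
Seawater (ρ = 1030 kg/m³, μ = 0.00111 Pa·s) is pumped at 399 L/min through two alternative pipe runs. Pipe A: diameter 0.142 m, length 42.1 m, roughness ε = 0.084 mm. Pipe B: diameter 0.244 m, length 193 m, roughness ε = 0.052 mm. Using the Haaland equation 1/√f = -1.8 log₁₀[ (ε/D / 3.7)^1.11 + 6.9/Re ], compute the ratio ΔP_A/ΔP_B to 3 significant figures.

ΔP_A/ΔP_B ≈ 3.09

Pipe A: V = Q/A = 0.00665/0.01584 = 0.4199 m/s; Re = 5.533e+04; ε/D = 0.000592; Haaland → f = 0.02217; ΔP_A = f(L/D)(ρV²/2) = 597 Pa.
Pipe B: V = Q/A = 0.00665/0.04676 = 0.1422 m/s; Re = 3.22e+04; ε/D = 0.000213; Haaland → f = 0.02341; ΔP_B = f(L/D)(ρV²/2) = 192.9 Pa.
ΔP_A/ΔP_B = 597/192.9 = 3.09.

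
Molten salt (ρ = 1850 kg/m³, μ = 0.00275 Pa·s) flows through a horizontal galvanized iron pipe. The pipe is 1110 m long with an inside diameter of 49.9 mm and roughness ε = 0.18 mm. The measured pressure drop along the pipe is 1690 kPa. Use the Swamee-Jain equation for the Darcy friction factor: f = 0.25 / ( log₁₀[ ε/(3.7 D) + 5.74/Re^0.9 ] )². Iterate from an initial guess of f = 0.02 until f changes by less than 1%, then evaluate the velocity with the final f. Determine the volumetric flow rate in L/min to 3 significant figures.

Q ≈ 195 L/min

Rearranging Darcy-Weisbach: V = √(2·ΔP·D/(f·L·ρ)). With ε/D = 0.00018/0.0499 = 0.00361, iterate starting from f = 0.02:
  f = 0.02 → V = √(2·1.69e+06·0.0499/(0.02·1110·1850)) = 2.026 m/s; Re = ρVD/μ = 6.803e+04; f → 0.02953
  f = 0.02953 → V = 1.668 m/s; Re = 5.598e+04; f → 0.02988
  f = 0.02988 → V = 1.658 m/s; Re = 5.565e+04; f → 0.02989
Converged (Δf/f < 1%). With the final f = 0.02989: V = √(2·1.69e+06·0.0499/(0.02989·1110·1850)) = 1.658 m/s.
Q = V·A = 1.658·(π/4·0.0499²) = 0.003242 m³/s = 195 L/min.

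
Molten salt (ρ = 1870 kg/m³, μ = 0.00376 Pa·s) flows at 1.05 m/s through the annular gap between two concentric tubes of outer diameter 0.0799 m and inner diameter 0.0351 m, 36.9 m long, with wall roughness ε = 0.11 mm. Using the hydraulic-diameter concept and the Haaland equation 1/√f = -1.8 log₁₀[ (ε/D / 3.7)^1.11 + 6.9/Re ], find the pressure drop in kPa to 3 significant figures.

ΔP ≈ 25.2 kPa

Hydraulic diameter D_h = 4A/P = D_o - D_i = 0.0799 - 0.0351 = 0.0448 m.
Re = ρVD_h/μ = 1870·1.05·0.0448/0.00376 = 2.339e+04.
ε/D_h = 0.00011/0.0448 = 0.00246; Haaland gives 1/√f = -1.8 log₁₀[0.000297+0.000295] = 5.81, so f = 0.02962.
ΔP = f(L/D_h)(ρV²/2) = 0.02962·36.9/0.0448·1031 = 2.515e+04 Pa.
ΔP = 25.2 kPa.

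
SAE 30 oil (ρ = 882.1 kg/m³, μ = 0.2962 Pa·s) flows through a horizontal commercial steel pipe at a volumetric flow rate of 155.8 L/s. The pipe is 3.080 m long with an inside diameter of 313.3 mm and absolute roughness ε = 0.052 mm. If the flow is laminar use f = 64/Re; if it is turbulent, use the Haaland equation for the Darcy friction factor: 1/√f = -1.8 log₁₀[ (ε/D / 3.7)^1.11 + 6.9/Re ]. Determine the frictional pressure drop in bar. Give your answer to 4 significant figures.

Q = 155.8 L/s = 155.8/1000 = 0.1558 m³/s.
Cross-sectional area A = πD²/4 = π(0.3133)²/4 = 0.07709 m²; mean velocity V = Q/A = 0.1558/0.07709 = 2.021 m/s.
Reynolds number Re = ρVD/μ = 882.1 · 2.021 · 0.3133 / 0.296 = 1886.
Re < 2300 → laminar flow, so f = 64/Re = 64/1886 = 0.03394 (the turbulent correlation is not needed).
Darcy-Weisbach: ΔP = f(L/D)(ρV²/2) = 0.03394·(3.08/0.3133)·(882.1·2.021²/2) = 0.03394·9.831·1801 = 601.1 Pa.
ΔP = 601.1 Pa = 0.006011 bar.

ΔP ≈ 0.006011 bar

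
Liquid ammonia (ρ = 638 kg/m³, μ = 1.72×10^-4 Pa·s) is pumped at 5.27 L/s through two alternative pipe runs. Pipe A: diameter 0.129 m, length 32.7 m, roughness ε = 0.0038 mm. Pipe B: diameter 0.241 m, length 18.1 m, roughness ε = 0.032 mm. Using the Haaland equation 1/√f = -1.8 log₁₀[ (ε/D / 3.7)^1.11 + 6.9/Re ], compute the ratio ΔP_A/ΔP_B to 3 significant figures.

Pipe A: V = Q/A = 0.00527/0.01307 = 0.4032 m/s; Re = 1.929e+05; ε/D = 2.95e-05; Haaland → f = 0.01579; ΔP_A = f(L/D)(ρV²/2) = 207.6 Pa.
Pipe B: V = Q/A = 0.00527/0.04562 = 0.1155 m/s; Re = 1.033e+05; ε/D = 0.000133; Haaland → f = 0.01831; ΔP_B = f(L/D)(ρV²/2) = 5.856 Pa.
ΔP_A/ΔP_B = 207.6/5.856 = 35.5.

ΔP_A/ΔP_B ≈ 35.5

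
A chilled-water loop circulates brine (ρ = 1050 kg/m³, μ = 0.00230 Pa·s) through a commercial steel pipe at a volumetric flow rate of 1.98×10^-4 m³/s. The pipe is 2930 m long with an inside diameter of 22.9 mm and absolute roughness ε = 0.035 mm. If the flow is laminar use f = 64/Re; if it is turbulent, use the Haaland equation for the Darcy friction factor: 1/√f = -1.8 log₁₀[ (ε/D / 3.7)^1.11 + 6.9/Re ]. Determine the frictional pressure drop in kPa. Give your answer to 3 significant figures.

ΔP ≈ 607 kPa

Cross-sectional area A = πD²/4 = π(0.0229)²/4 = 0.0004119 m²; mean velocity V = Q/A = 0.000198/0.0004119 = 0.4807 m/s.
Reynolds number Re = ρVD/μ = 1050 · 0.4807 · 0.0229 / 0.0023 = 5026.
Re > 4000 → turbulent. Relative roughness ε/D = 3.5e-05/0.0229 = 0.00153. Haaland: 1/√f = -1.8 log₁₀[(0.00153/3.7)^1.11 + 6.9/5026] = -1.8 log₁₀[0.000175 + 0.00137] = 5.058, so f = 0.03908.
Darcy-Weisbach: ΔP = f(L/D)(ρV²/2) = 0.03908·(2930/0.0229)·(1050·0.4807²/2) = 0.03908·1.279e+05·121.3 = 6.067e+05 Pa.
ΔP = 6.067e+05 Pa = 607 kPa.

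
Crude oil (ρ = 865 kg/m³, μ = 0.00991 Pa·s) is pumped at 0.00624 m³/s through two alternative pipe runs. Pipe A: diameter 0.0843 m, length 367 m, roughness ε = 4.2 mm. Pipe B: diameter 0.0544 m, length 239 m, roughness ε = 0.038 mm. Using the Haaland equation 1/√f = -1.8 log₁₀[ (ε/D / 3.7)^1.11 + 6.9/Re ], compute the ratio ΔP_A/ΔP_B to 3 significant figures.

Pipe A: V = Q/A = 0.00624/0.005581 = 1.118 m/s; Re = 8226; ε/D = 0.0498; Haaland → f = 0.07452; ΔP_A = f(L/D)(ρV²/2) = 1.754e+05 Pa.
Pipe B: V = Q/A = 0.00624/0.002324 = 2.685 m/s; Re = 1.275e+04; ε/D = 0.000699; Haaland → f = 0.02993; ΔP_B = f(L/D)(ρV²/2) = 4.099e+05 Pa.
ΔP_A/ΔP_B = 1.754e+05/4.099e+05 = 0.428.

ΔP_A/ΔP_B ≈ 0.428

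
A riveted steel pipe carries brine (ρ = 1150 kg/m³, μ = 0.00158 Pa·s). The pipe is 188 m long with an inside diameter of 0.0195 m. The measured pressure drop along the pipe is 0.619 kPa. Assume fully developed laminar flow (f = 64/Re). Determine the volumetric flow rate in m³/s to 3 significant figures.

For laminar flow, f = 64/Re with Re = ρVD/μ, so Darcy-Weisbach reduces to ΔP = 32μLV/D². Solving for V: V = ΔP·D²/(32μL) = 619·(0.0195)²/(32·0.00158·188) = 0.02476 m/s.
Check: Re = ρVD/μ = 1150·0.02476·0.0195/0.00158 = 351.5 < 2300, so the laminar assumption holds.
Q = V·A = 0.02476·(π/4·0.0195²) = 7.395e-06 m³/s = 7.40×10^-6 m³/s.

Q ≈ 7.40×10^-6 m³/s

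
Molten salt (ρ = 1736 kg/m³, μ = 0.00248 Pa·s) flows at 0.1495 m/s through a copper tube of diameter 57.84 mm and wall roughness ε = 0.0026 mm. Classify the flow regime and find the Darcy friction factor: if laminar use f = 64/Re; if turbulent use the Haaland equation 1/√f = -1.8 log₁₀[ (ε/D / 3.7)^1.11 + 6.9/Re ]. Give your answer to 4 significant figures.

Re = ρVD/μ = 1736·0.1495·0.05784/0.00248 = 6053.
Re > 4000 → turbulent. ε/D = 2.6e-06/0.05784 = 4.5e-05; Haaland: 1/√f = -1.8 log₁₀[3.5e-06 + 0.00114] = 5.295, so f = 0.03566.

f ≈ 0.03566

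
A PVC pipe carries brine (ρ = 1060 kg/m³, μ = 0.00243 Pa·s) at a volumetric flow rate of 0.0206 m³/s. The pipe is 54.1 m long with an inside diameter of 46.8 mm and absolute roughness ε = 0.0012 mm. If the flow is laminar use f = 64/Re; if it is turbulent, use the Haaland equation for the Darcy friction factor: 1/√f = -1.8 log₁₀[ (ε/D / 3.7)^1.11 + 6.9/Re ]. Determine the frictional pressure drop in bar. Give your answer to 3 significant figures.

Cross-sectional area A = πD²/4 = π(0.0468)²/4 = 0.00172 m²; mean velocity V = Q/A = 0.0206/0.00172 = 11.98 m/s.
Reynolds number Re = ρVD/μ = 1060 · 11.98 · 0.0468 / 0.00243 = 2.445e+05.
Re > 4000 → turbulent. Relative roughness ε/D = 1.2e-06/0.0468 = 2.56e-05. Haaland: 1/√f = -1.8 log₁₀[(2.56e-05/3.7)^1.11 + 6.9/2.445e+05] = -1.8 log₁₀[1.88e-06 + 2.82e-05] = 8.139, so f = 0.0151.
Darcy-Weisbach: ΔP = f(L/D)(ρV²/2) = 0.0151·(54.1/0.0468)·(1060·11.98²/2) = 0.0151·1156·7.601e+04 = 1.326e+06 Pa.
ΔP = 1.326e+06 Pa = 13.3 bar.

ΔP ≈ 13.3 bar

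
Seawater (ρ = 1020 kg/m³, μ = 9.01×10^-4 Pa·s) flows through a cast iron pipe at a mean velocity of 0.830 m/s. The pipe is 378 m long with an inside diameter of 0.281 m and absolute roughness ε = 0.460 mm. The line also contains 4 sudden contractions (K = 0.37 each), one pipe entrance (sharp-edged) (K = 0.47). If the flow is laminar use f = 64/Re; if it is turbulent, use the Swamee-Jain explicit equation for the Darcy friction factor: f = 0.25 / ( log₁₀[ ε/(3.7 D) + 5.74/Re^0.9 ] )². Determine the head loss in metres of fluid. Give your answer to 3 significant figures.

Reynolds number Re = ρVD/μ = 1020 · 0.83 · 0.281 / 0.000901 = 2.64e+05.
Re > 4000 → turbulent. Relative roughness ε/D = 0.00046/0.281 = 0.00164. Swamee-Jain: f = 0.25/(log₁₀[0.00164/3.7 + 5.74/2.64e+05^0.9])² = 0.25/(log₁₀[0.000442 + 7.58e-05])² = 0.25/(-3.286)² = 0.02316.
Total minor-loss coefficient ΣK = 4·0.37 + 1·0.47 = 1.95.
ΔP = [f·L/D + ΣK]·(ρV²/2) = [0.02316·378/0.281 + 1.95]·(1020·0.83²/2) = [31.15 + 1.95]·351.3 = 1.163e+04 Pa.
Head loss h_f = ΔP/(ρg) = 1.163e+04/(1020·9.81) = 1.16 m.

h_f ≈ 1.16 m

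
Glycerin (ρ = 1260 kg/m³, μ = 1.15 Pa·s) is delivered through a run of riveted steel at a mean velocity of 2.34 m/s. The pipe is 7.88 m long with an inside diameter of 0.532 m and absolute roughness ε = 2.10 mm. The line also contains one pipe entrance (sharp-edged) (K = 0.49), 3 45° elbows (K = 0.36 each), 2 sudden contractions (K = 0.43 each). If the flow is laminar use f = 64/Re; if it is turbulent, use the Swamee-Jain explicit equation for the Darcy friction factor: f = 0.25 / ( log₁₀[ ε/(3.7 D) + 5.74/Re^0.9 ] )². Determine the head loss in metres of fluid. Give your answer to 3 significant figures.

Reynolds number Re = ρVD/μ = 1260 · 2.34 · 0.532 / 1.15 = 1364.
Re < 2300 → laminar flow, so f = 64/Re = 64/1364 = 0.04692 (the turbulent correlation is not needed).
Total minor-loss coefficient ΣK = 1·0.49 + 3·0.36 + 2·0.43 = 2.43.
ΔP = [f·L/D + ΣK]·(ρV²/2) = [0.04692·7.88/0.532 + 2.43]·(1260·2.34²/2) = [0.695 + 2.43]·3450 = 1.078e+04 Pa.
Head loss h_f = ΔP/(ρg) = 1.078e+04/(1260·9.81) = 0.872 m.

h_f ≈ 0.872 m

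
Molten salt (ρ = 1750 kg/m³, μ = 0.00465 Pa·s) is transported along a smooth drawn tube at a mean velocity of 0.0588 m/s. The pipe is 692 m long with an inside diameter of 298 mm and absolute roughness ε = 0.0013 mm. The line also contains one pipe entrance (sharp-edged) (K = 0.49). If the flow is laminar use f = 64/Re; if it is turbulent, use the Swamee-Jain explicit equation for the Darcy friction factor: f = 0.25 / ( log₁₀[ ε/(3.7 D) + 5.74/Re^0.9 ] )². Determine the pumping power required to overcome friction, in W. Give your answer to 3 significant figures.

Reynolds number Re = ρVD/μ = 1750 · 0.0588 · 0.298 / 0.00465 = 6594.
Re > 4000 → turbulent. Relative roughness ε/D = 1.3e-06/0.298 = 4.36e-06. Swamee-Jain: f = 0.25/(log₁₀[4.36e-06/3.7 + 5.74/6594^0.9])² = 0.25/(log₁₀[1.18e-06 + 0.0021])² = 0.25/(-2.678)² = 0.03486.
Total minor-loss coefficient ΣK = 1·0.49 = 0.49.
ΔP = [f·L/D + ΣK]·(ρV²/2) = [0.03486·692/0.298 + 0.49]·(1750·0.0588²/2) = [80.94 + 0.49]·3.025 = 246.4 Pa.
Q = V·A = 0.0588·0.06975 = 0.004101 m³/s.
Pumping power P = QΔP = 0.004101·246.4 = 1.010 W = 1.01 W.

P ≈ 1.01 W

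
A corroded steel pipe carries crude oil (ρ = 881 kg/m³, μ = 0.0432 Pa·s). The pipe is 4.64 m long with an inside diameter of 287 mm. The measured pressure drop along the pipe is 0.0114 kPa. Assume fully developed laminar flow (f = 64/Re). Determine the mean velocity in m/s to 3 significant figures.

V ≈ 0.146 m/s

For laminar flow, f = 64/Re with Re = ρVD/μ, so Darcy-Weisbach reduces to ΔP = 32μLV/D². Solving for V: V = ΔP·D²/(32μL) = 11.4·(0.287)²/(32·0.0432·4.64) = 0.1464 m/s.
Check: Re = ρVD/μ = 881·0.1464·0.287/0.0432 = 856.8 < 2300, so the laminar assumption holds.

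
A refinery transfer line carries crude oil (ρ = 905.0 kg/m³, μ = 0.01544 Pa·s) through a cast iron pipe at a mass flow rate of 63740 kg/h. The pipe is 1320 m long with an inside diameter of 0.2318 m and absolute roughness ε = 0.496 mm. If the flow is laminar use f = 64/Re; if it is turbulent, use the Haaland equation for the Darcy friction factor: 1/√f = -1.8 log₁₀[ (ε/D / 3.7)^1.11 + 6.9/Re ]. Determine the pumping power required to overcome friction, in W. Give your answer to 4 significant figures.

P ≈ 406.1 W

ṁ = 63740 kg/h = 63740/3600 = 17.71 kg/s.
A = πD²/4 = π(0.2318)²/4 = 0.0422 m²; mean velocity V = ṁ/(ρA) = 17.71/(905 · 0.0422) = 0.4636 m/s.
Reynolds number Re = ρVD/μ = 905 · 0.4636 · 0.2318 / 0.0154 = 6299.
Re > 4000 → turbulent. Relative roughness ε/D = 0.000496/0.2318 = 0.00214. Haaland: 1/√f = -1.8 log₁₀[(0.00214/3.7)^1.11 + 6.9/6299] = -1.8 log₁₀[0.000255 + 0.0011] = 5.165, so f = 0.03748.
Darcy-Weisbach: ΔP = f(L/D)(ρV²/2) = 0.03748·(1320/0.2318)·(905·0.4636²/2) = 0.03748·5695·97.25 = 2.076e+04 Pa.
Q = ṁ/ρ = 17.71/905 = 0.01956 m³/s.
Pumping power P = QΔP = 0.01956·2.076e+04 = 406.10 W = 406.1 W.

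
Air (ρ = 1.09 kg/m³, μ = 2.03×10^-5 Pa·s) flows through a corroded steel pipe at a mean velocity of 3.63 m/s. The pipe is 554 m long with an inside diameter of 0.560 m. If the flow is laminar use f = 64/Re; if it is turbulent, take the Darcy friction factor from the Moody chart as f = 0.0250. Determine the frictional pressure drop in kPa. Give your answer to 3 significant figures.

Reynolds number Re = ρVD/μ = 1.09 · 3.63 · 0.56 / 2.03e-05 = 1.092e+05.
Re > 4000 → turbulent; use the Moody-chart value f = 0.0250.
Darcy-Weisbach: ΔP = f(L/D)(ρV²/2) = 0.025·(554/0.56)·(1.09·3.63²/2) = 0.025·989.3·7.181 = 177.6 Pa.
ΔP = 177.6 Pa = 0.178 kPa.

ΔP ≈ 0.178 kPa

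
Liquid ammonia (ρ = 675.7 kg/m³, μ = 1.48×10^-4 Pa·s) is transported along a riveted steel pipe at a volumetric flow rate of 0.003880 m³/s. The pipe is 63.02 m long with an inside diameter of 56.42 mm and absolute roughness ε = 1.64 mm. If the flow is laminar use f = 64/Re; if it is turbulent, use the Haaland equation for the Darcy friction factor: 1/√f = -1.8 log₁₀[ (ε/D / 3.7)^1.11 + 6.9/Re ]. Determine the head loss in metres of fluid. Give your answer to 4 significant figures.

h_f ≈ 7.764 m

Cross-sectional area A = πD²/4 = π(0.05642)²/4 = 0.0025 m²; mean velocity V = Q/A = 0.00388/0.0025 = 1.552 m/s.
Reynolds number Re = ρVD/μ = 675.7 · 1.552 · 0.05642 / 0.000148 = 3.998e+05.
Re > 4000 → turbulent. Relative roughness ε/D = 0.00164/0.05642 = 0.0291. Haaland: 1/√f = -1.8 log₁₀[(0.0291/3.7)^1.11 + 6.9/3.998e+05] = -1.8 log₁₀[0.00461 + 1.73e-05] = 4.202, so f = 0.05662.
Darcy-Weisbach: ΔP = f(L/D)(ρV²/2) = 0.05662·(63.02/0.05642)·(675.7·1.552²/2) = 0.05662·1117·813.7 = 5.147e+04 Pa.
Head loss h_f = ΔP/(ρg) = 5.147e+04/(675.7·9.81) = 7.764 m.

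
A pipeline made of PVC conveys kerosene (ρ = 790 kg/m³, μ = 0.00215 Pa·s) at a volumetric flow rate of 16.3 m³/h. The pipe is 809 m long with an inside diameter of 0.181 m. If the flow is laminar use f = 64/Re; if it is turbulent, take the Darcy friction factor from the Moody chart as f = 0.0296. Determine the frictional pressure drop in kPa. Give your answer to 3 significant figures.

Q = 16.3 m³/h = 16.3/3600 = 0.004528 m³/s.
Cross-sectional area A = πD²/4 = π(0.181)²/4 = 0.02573 m²; mean velocity V = Q/A = 0.004528/0.02573 = 0.176 m/s.
Reynolds number Re = ρVD/μ = 790 · 0.176 · 0.181 / 0.00215 = 1.17e+04.
Re > 4000 → turbulent; use the Moody-chart value f = 0.0296.
Darcy-Weisbach: ΔP = f(L/D)(ρV²/2) = 0.0296·(809/0.181)·(790·0.176²/2) = 0.0296·4470·12.23 = 1618 Pa.
ΔP = 1618 Pa = 1.62 kPa.

ΔP ≈ 1.62 kPa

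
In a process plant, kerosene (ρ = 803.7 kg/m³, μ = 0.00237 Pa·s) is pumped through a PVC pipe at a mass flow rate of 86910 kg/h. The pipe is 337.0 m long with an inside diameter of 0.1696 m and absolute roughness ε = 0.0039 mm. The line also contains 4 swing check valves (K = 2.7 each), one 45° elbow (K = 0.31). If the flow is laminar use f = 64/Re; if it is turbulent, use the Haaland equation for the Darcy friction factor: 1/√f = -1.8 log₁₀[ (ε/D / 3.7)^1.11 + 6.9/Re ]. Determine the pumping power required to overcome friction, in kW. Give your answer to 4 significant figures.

P ≈ 1.040 kW

ṁ = 86910 kg/h = 86910/3600 = 24.14 kg/s.
A = πD²/4 = π(0.1696)²/4 = 0.02259 m²; mean velocity V = ṁ/(ρA) = 24.14/(803.7 · 0.02259) = 1.33 m/s.
Reynolds number Re = ρVD/μ = 803.7 · 1.33 · 0.1696 / 0.00237 = 7.647e+04.
Re > 4000 → turbulent. Relative roughness ε/D = 3.9e-06/0.1696 = 2.3e-05. Haaland: 1/√f = -1.8 log₁₀[(2.3e-05/3.7)^1.11 + 6.9/7.647e+04] = -1.8 log₁₀[1.66e-06 + 9.02e-05] = 7.266, so f = 0.01894.
Total minor-loss coefficient ΣK = 4·2.7 + 1·0.31 = 11.1.
ΔP = [f·L/D + ΣK]·(ρV²/2) = [0.01894·337/0.1696 + 11.1]·(803.7·1.33²/2) = [37.64 + 11.1]·710.4 = 3.463e+04 Pa.
Q = ṁ/ρ = 24.14/803.7 = 0.03004 m³/s.
Pumping power P = QΔP = 0.03004·3.463e+04 = 1040.2 W = 1.040 kW.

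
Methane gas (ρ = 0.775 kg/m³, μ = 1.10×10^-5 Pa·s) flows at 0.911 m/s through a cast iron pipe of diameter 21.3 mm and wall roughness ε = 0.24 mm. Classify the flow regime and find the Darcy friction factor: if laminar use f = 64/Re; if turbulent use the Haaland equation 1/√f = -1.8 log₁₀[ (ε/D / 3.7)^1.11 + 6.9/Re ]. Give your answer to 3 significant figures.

Re = ρVD/μ = 0.775·0.911·0.0213/1.1e-05 = 1367.
Re < 2300 → laminar, so f = 64/Re = 0.04681 (roughness is irrelevant in laminar flow).

f ≈ 0.0468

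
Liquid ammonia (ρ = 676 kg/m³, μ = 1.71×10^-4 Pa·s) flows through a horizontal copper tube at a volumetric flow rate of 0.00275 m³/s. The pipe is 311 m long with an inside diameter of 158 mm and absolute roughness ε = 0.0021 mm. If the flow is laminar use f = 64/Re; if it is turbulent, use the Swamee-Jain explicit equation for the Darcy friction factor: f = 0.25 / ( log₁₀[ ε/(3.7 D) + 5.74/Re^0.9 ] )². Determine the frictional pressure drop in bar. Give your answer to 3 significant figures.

ΔP ≈ 0.00241 bar

Cross-sectional area A = πD²/4 = π(0.158)²/4 = 0.01961 m²; mean velocity V = Q/A = 0.00275/0.01961 = 0.1403 m/s.
Reynolds number Re = ρVD/μ = 676 · 0.1403 · 0.158 / 0.000171 = 8.761e+04.
Re > 4000 → turbulent. Relative roughness ε/D = 2.1e-06/0.158 = 1.33e-05. Swamee-Jain: f = 0.25/(log₁₀[1.33e-05/3.7 + 5.74/8.761e+04^0.9])² = 0.25/(log₁₀[3.59e-06 + 0.000204])² = 0.25/(-3.682)² = 0.01844.
Darcy-Weisbach: ΔP = f(L/D)(ρV²/2) = 0.01844·(311/0.158)·(676·0.1403²/2) = 0.01844·1968·6.649 = 241.4 Pa.
ΔP = 241.4 Pa = 0.00241 bar.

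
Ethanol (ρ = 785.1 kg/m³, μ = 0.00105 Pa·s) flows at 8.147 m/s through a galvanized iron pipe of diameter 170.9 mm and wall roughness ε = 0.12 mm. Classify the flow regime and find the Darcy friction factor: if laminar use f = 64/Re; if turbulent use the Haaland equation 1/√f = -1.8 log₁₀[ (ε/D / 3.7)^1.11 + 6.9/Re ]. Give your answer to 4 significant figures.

Re = ρVD/μ = 785.1·8.147·0.1709/0.00105 = 1.041e+06.
Re > 4000 → turbulent. ε/D = 0.00012/0.1709 = 0.000702; Haaland: 1/√f = -1.8 log₁₀[7.39e-05 + 6.63e-06] = 7.369, so f = 0.01842.

f ≈ 0.01842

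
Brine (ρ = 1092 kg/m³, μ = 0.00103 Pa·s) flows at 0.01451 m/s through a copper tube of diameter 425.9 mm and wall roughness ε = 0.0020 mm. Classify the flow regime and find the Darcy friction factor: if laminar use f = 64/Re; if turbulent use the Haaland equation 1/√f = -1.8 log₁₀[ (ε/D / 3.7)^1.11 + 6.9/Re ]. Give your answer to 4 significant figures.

Re = ρVD/μ = 1092·0.01451·0.4259/0.00103 = 6552.
Re > 4000 → turbulent. ε/D = 2e-06/0.4259 = 4.7e-06; Haaland: 1/√f = -1.8 log₁₀[2.85e-07 + 0.00105] = 5.359, so f = 0.03482.

f ≈ 0.03482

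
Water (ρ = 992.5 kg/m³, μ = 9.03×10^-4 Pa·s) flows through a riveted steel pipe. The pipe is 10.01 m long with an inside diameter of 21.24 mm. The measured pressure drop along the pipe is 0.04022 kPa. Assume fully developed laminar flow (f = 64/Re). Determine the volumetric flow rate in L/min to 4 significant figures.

Q ≈ 1.334 L/min

For laminar flow, f = 64/Re with Re = ρVD/μ, so Darcy-Weisbach reduces to ΔP = 32μLV/D². Solving for V: V = ΔP·D²/(32μL) = 40.22·(0.02124)²/(32·0.000903·10.01) = 0.06273 m/s.
Check: Re = ρVD/μ = 992.5·0.06273·0.02124/0.000903 = 1464 < 2300, so the laminar assumption holds.
Q = V·A = 0.06273·(π/4·0.02124²) = 2.223e-05 m³/s = 1.334 L/min.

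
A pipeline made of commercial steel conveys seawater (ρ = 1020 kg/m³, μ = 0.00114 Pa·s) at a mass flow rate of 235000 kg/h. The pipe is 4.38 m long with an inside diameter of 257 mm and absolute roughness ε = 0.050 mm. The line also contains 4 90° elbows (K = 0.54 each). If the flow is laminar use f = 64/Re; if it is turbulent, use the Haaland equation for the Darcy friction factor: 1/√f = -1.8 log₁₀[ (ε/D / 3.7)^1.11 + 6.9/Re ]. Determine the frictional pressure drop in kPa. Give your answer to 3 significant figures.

ΔP ≈ 1.89 kPa

ṁ = 235000 kg/h = 235000/3600 = 65.28 kg/s.
A = πD²/4 = π(0.257)²/4 = 0.05187 m²; mean velocity V = ṁ/(ρA) = 65.28/(1020 · 0.05187) = 1.234 m/s.
Reynolds number Re = ρVD/μ = 1020 · 1.234 · 0.257 / 0.00114 = 2.837e+05.
Re > 4000 → turbulent. Relative roughness ε/D = 5e-05/0.257 = 0.000195. Haaland: 1/√f = -1.8 log₁₀[(0.000195/3.7)^1.11 + 6.9/2.837e+05] = -1.8 log₁₀[1.78e-05 + 2.43e-05] = 7.876, so f = 0.01612.
Total minor-loss coefficient ΣK = 4·0.54 = 2.16.
ΔP = [f·L/D + ΣK]·(ρV²/2) = [0.01612·4.38/0.257 + 2.16]·(1020·1.234²/2) = [0.2747 + 2.16]·776.2 = 1890 Pa.
ΔP = 1890 Pa = 1.89 kPa.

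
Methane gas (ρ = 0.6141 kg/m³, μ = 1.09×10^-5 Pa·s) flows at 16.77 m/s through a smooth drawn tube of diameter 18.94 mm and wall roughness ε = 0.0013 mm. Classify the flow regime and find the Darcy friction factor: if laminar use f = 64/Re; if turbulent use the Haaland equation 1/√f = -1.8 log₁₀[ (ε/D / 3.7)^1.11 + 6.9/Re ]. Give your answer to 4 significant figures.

f ≈ 0.02658

Re = ρVD/μ = 0.6141·16.77·0.01894/1.09e-05 = 1.789e+04.
Re > 4000 → turbulent. ε/D = 1.3e-06/0.01894 = 6.86e-05; Haaland: 1/√f = -1.8 log₁₀[5.6e-06 + 0.000386] = 6.134, so f = 0.02658.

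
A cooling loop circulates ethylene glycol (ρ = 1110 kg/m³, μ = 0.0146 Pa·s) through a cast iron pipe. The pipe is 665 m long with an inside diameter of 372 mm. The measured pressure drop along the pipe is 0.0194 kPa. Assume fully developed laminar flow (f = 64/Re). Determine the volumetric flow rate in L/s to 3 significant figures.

For laminar flow, f = 64/Re with Re = ρVD/μ, so Darcy-Weisbach reduces to ΔP = 32μLV/D². Solving for V: V = ΔP·D²/(32μL) = 19.4·(0.372)²/(32·0.0146·665) = 0.008641 m/s.
Check: Re = ρVD/μ = 1110·0.008641·0.372/0.0146 = 244.4 < 2300, so the laminar assumption holds.
Q = V·A = 0.008641·(π/4·0.372²) = 0.0009392 m³/s = 0.939 L/s.

Q ≈ 0.939 L/s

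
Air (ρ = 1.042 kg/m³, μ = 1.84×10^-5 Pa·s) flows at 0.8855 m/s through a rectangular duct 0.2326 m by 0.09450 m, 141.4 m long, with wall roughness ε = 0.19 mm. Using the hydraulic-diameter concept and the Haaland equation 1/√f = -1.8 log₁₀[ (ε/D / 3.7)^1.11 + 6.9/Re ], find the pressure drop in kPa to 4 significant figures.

ΔP ≈ 0.01549 kPa

Hydraulic diameter D_h = 4A/P = 4·(0.2326·0.0945)/(2·(0.2326+0.0945)) = 0.08792/0.6542 = 0.1344 m.
Re = ρVD_h/μ = 1.042·0.8855·0.1344/1.84e-05 = 6740.
ε/D_h = 0.00019/0.1344 = 0.00141; Haaland gives 1/√f = -1.8 log₁₀[0.000161+0.00102] = 5.268, so f = 0.03604.
ΔP = f(L/D_h)(ρV²/2) = 0.03604·141.4/0.1344·0.4085 = 15.49 Pa.
ΔP = 0.01549 kPa.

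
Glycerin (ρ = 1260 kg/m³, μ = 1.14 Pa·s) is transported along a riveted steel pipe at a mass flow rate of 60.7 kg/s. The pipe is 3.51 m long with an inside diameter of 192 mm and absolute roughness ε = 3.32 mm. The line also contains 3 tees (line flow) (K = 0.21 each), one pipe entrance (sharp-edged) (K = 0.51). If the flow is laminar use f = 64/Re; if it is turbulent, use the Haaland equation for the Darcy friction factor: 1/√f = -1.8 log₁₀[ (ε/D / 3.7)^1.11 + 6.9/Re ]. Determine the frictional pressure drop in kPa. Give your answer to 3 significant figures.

A = πD²/4 = π(0.192)²/4 = 0.02895 m²; mean velocity V = ṁ/(ρA) = 60.7/(1260 · 0.02895) = 1.664 m/s.
Reynolds number Re = ρVD/μ = 1260 · 1.664 · 0.192 / 1.14 = 353.1.
Re < 2300 → laminar flow, so f = 64/Re = 64/353.1 = 0.1813 (the turbulent correlation is not needed).
Total minor-loss coefficient ΣK = 3·0.21 + 1·0.51 = 1.14.
ΔP = [f·L/D + ΣK]·(ρV²/2) = [0.1813·3.51/0.192 + 1.14]·(1260·1.664²/2) = [3.314 + 1.14]·1744 = 7768 Pa.
ΔP = 7768 Pa = 7.77 kPa.

ΔP ≈ 7.77 kPa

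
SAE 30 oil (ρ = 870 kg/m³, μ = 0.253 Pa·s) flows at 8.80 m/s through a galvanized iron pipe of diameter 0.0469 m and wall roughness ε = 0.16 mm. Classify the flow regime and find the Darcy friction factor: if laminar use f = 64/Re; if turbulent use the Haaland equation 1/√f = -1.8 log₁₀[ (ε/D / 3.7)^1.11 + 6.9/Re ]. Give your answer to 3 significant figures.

f ≈ 0.0451

Re = ρVD/μ = 870·8.8·0.0469/0.253 = 1419.
Re < 2300 → laminar, so f = 64/Re = 0.04509 (roughness is irrelevant in laminar flow).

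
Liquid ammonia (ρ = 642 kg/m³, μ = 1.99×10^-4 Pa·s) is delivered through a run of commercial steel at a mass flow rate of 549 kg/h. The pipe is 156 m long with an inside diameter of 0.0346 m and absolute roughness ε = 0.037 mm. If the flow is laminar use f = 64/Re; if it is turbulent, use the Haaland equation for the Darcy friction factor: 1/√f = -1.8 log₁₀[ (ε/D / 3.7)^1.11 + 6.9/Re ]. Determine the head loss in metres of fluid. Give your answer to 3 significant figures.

ṁ = 549 kg/h = 549/3600 = 0.1525 kg/s.
A = πD²/4 = π(0.0346)²/4 = 0.0009402 m²; mean velocity V = ṁ/(ρA) = 0.1525/(642 · 0.0009402) = 0.2526 m/s.
Reynolds number Re = ρVD/μ = 642 · 0.2526 · 0.0346 / 0.000199 = 2.82e+04.
Re > 4000 → turbulent. Relative roughness ε/D = 3.7e-05/0.0346 = 0.00107. Haaland: 1/√f = -1.8 log₁₀[(0.00107/3.7)^1.11 + 6.9/2.82e+04] = -1.8 log₁₀[0.000118 + 0.000245] = 6.193, so f = 0.02607.
Darcy-Weisbach: ΔP = f(L/D)(ρV²/2) = 0.02607·(156/0.0346)·(642·0.2526²/2) = 0.02607·4509·20.49 = 2408 Pa.
Head loss h_f = ΔP/(ρg) = 2408/(642·9.81) = 0.382 m.

h_f ≈ 0.382 m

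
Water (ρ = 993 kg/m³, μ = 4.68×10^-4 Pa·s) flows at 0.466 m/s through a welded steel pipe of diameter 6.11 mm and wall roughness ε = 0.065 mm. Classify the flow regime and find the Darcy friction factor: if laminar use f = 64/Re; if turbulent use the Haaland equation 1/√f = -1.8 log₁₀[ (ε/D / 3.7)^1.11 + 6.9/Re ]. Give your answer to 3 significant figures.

Re = ρVD/μ = 993·0.466·0.00611/0.000468 = 6041.
Re > 4000 → turbulent. ε/D = 6.5e-05/0.00611 = 0.0106; Haaland: 1/√f = -1.8 log₁₀[0.00151 + 0.00114] = 4.637, so f = 0.0465.

f ≈ 0.0465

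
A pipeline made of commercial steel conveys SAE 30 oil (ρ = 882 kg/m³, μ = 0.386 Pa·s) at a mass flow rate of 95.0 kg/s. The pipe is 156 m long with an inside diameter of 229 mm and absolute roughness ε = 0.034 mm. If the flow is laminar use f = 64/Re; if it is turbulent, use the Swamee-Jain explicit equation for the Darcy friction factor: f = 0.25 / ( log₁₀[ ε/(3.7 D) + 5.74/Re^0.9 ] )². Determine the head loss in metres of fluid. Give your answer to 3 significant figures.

A = πD²/4 = π(0.229)²/4 = 0.04119 m²; mean velocity V = ṁ/(ρA) = 95/(882 · 0.04119) = 2.615 m/s.
Reynolds number Re = ρVD/μ = 882 · 2.615 · 0.229 / 0.386 = 1368.
Re < 2300 → laminar flow, so f = 64/Re = 64/1368 = 0.04677 (the turbulent correlation is not needed).
Darcy-Weisbach: ΔP = f(L/D)(ρV²/2) = 0.04677·(156/0.229)·(882·2.615²/2) = 0.04677·681.2·3016 = 9.609e+04 Pa.
Head loss h_f = ΔP/(ρg) = 9.609e+04/(882·9.81) = 11.1 m.

h_f ≈ 11.1 m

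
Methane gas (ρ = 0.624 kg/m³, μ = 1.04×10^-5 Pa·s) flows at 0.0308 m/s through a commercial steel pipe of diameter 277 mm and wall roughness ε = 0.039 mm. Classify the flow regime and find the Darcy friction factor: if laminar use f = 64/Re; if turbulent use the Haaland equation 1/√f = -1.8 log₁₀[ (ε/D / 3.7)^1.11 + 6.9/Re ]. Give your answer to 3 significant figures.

Re = ρVD/μ = 0.624·0.0308·0.277/1.04e-05 = 511.9.
Re < 2300 → laminar, so f = 64/Re = 0.125 (roughness is irrelevant in laminar flow).

f ≈ 0.125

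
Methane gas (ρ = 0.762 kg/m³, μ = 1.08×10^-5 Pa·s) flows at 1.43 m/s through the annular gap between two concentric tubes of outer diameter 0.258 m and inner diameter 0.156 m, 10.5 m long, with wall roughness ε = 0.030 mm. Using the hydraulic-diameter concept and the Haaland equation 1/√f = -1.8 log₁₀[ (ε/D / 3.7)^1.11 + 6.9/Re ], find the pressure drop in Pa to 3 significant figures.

ΔP ≈ 2.49 Pa

Hydraulic diameter D_h = 4A/P = D_o - D_i = 0.258 - 0.156 = 0.102 m.
Re = ρVD_h/μ = 0.762·1.43·0.102/1.08e-05 = 1.029e+04.
ε/D_h = 3e-05/0.102 = 0.000294; Haaland gives 1/√f = -1.8 log₁₀[2.81e-05+0.00067] = 5.68, so f = 0.03099.
ΔP = f(L/D_h)(ρV²/2) = 0.03099·10.5/0.102·0.7791 = 2.486 Pa.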